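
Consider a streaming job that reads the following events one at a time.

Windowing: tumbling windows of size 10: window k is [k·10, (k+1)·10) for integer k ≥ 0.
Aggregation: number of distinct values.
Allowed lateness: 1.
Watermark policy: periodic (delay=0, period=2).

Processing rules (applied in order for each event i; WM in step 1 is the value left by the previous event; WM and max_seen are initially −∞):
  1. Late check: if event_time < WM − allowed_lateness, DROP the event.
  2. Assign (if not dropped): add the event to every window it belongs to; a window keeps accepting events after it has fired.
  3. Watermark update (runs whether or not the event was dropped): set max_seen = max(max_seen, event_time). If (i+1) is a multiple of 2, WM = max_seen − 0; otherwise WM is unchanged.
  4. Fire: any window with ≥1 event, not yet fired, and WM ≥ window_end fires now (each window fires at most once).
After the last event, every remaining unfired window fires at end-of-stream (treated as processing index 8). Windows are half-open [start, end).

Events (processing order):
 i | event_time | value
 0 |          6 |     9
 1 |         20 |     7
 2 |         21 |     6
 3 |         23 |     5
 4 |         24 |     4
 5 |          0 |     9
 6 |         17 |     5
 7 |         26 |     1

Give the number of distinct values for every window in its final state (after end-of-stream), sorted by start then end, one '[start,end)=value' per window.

[0,10)=1 [20,30)=5

i=0 t=6 v=9: → [0,10); WM=−∞
i=1 t=20 v=7: → [20,30); WM=20; [0,10) fires=1
i=2 t=21 v=6: → [20,30); WM=20
i=3 t=23 v=5: → [20,30); WM=23
i=4 t=24 v=4: → [20,30); WM=23
i=5 t=0 v=9: DROP (t<23-1); WM=24
i=6 t=17 v=5: DROP (t<24-1); WM=24
i=7 t=26 v=1: → [20,30); WM=26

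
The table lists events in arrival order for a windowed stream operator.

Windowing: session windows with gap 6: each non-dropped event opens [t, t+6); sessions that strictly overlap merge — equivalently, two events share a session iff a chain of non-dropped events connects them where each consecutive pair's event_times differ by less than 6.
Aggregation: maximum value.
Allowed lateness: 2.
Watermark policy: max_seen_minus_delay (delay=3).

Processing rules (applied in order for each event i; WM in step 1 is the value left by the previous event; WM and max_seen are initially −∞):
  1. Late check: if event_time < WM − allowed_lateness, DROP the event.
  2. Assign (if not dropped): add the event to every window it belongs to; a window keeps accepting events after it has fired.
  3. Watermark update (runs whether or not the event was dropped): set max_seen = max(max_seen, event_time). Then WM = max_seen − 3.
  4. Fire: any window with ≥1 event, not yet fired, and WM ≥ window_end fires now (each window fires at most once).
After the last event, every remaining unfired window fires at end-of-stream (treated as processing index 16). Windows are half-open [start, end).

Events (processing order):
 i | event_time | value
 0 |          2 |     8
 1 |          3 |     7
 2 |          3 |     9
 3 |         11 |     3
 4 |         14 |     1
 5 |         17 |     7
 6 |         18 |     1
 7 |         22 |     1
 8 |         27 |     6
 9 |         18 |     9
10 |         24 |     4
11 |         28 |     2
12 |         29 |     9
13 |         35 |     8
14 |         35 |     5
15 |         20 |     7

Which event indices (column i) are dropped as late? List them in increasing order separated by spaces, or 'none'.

i=0 t=2 v=8: → [2,8); WM=-1
i=1 t=3 v=7: → [2,9); WM=0
i=2 t=3 v=9: → [2,9); WM=0
i=3 t=11 v=3: → [11,17); WM=8
i=4 t=14 v=1: → [11,20); WM=11
i=5 t=17 v=7: → [11,23); WM=14
i=6 t=18 v=1: → [11,24); WM=15
i=7 t=22 v=1: → [11,28); WM=19
i=8 t=27 v=6: → [11,33); WM=24
i=9 t=18 v=9: DROP (t<24-2); WM=24
i=10 t=24 v=4: → [11,33); WM=24
i=11 t=28 v=2: → [11,34); WM=25
i=12 t=29 v=9: → [11,35); WM=26
i=13 t=35 v=8: → [35,41); WM=32
i=14 t=35 v=5: → [35,41); WM=32
i=15 t=20 v=7: DROP (t<32-2); WM=32

9 15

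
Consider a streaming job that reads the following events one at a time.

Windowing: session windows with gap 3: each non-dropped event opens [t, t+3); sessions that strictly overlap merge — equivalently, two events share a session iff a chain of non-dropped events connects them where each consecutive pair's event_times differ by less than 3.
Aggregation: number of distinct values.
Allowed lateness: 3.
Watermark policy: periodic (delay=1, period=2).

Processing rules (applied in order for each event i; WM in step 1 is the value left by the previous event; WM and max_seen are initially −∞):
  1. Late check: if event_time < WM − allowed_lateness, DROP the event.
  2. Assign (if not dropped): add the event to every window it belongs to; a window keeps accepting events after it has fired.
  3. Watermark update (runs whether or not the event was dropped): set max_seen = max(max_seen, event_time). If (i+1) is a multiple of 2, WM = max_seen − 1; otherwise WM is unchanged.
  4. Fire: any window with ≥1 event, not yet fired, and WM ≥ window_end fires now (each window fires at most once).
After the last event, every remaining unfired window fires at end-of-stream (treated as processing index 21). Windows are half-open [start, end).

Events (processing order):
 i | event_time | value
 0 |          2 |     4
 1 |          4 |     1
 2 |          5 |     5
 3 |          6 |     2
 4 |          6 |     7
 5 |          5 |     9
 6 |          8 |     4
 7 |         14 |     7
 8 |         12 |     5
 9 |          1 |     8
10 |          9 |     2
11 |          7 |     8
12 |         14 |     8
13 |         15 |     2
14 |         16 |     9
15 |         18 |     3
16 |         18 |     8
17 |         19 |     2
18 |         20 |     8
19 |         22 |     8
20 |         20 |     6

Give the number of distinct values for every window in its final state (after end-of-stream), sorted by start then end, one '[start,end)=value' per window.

i=0 t=2 v=4: → [2,5); WM=−∞
i=1 t=4 v=1: → [2,7); WM=3
i=2 t=5 v=5: → [2,8); WM=3
i=3 t=6 v=2: → [2,9); WM=5
i=4 t=6 v=7: → [2,9); WM=5
i=5 t=5 v=9: → [2,9); WM=5
i=6 t=8 v=4: → [2,11); WM=5
i=7 t=14 v=7: → [14,17); WM=13
i=8 t=12 v=5: → [12,17); WM=13
i=9 t=1 v=8: DROP (t<13-3); WM=13
i=10 t=9 v=2: DROP (t<13-3); WM=13
i=11 t=7 v=8: DROP (t<13-3); WM=13
i=12 t=14 v=8: → [12,17); WM=13
i=13 t=15 v=2: → [12,18); WM=14
i=14 t=16 v=9: → [12,19); WM=14
i=15 t=18 v=3: → [12,21); WM=17
i=16 t=18 v=8: → [12,21); WM=17
i=17 t=19 v=2: → [12,22); WM=18
i=18 t=20 v=8: → [12,23); WM=18
i=19 t=22 v=8: → [12,25); WM=21
i=20 t=20 v=6: → [12,25); WM=21

[2,11)=6 [12,25)=7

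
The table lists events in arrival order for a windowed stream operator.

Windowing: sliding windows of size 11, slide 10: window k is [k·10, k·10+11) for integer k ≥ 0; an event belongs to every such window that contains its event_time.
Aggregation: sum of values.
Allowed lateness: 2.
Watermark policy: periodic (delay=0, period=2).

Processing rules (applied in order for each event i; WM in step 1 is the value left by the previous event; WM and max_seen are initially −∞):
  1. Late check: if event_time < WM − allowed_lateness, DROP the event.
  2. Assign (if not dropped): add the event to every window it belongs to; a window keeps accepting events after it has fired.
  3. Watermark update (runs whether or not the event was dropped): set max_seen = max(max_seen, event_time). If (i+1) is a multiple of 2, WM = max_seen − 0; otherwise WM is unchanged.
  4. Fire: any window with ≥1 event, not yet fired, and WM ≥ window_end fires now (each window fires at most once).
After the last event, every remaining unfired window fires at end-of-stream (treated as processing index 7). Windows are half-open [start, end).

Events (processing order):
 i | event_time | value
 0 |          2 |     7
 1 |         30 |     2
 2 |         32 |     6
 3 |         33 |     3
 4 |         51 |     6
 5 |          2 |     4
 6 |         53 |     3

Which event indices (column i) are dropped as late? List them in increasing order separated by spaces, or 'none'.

i=0 t=2 v=7: → [0,11); WM=−∞
i=1 t=30 v=2: → [30,41),[20,31); WM=30; [0,11) fires=7
i=2 t=32 v=6: → [30,41); WM=30
i=3 t=33 v=3: → [30,41); WM=33; [20,31) fires=2
i=4 t=51 v=6: → [50,61); WM=33
i=5 t=2 v=4: DROP (t<33-2); WM=51; [30,41) fires=11
i=6 t=53 v=3: → [50,61); WM=51

5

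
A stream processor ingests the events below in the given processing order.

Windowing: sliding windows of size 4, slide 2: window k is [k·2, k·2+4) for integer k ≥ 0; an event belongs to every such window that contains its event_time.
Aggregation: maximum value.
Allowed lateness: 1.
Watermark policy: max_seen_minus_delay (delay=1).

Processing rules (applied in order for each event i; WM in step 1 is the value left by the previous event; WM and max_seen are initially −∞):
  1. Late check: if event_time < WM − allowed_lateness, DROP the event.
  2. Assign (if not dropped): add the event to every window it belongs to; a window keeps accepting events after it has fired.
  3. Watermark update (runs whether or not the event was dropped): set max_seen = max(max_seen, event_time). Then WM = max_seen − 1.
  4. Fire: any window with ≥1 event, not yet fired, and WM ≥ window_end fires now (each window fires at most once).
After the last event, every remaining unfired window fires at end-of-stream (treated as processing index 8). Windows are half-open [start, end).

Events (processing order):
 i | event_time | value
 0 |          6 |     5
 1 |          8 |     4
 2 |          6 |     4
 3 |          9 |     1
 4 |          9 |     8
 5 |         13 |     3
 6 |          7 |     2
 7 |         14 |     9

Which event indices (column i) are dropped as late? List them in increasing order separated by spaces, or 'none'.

i=0 t=6 v=5: → [6,10),[4,8); WM=5
i=1 t=8 v=4: → [8,12),[6,10); WM=7
i=2 t=6 v=4: → [6,10),[4,8); WM=7
i=3 t=9 v=1: → [8,12),[6,10); WM=8; [4,8) fires=5
i=4 t=9 v=8: → [8,12),[6,10); WM=8
i=5 t=13 v=3: → [12,16),[10,14); WM=12; [6,10) fires=8 [8,12) fires=8
i=6 t=7 v=2: DROP (t<12-1); WM=12
i=7 t=14 v=9: → [14,18),[12,16); WM=13

6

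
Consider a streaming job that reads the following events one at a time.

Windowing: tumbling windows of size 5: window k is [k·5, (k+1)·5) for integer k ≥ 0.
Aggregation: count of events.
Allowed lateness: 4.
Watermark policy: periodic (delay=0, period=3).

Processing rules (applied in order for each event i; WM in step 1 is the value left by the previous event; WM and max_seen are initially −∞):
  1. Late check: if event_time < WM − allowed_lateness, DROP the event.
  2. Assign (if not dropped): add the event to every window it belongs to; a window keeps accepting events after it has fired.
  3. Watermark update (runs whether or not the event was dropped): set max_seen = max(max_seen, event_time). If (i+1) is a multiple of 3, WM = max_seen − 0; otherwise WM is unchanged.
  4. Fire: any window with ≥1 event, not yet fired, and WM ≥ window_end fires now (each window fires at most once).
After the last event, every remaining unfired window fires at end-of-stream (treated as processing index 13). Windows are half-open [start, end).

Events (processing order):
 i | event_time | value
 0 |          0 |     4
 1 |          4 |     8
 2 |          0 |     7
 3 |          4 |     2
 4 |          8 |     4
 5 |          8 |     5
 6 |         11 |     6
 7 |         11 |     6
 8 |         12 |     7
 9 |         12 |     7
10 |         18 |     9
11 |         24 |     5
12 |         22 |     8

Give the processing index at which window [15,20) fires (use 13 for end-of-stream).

11

i=0 t=0 v=4: → [0,5); WM=−∞
i=1 t=4 v=8: → [0,5); WM=−∞
i=2 t=0 v=7: → [0,5); WM=4
i=3 t=4 v=2: → [0,5); WM=4
i=4 t=8 v=4: → [5,10); WM=4
i=5 t=8 v=5: → [5,10); WM=8; [0,5) fires=4
i=6 t=11 v=6: → [10,15); WM=8
i=7 t=11 v=6: → [10,15); WM=8
i=8 t=12 v=7: → [10,15); WM=12; [5,10) fires=2
i=9 t=12 v=7: → [10,15); WM=12
i=10 t=18 v=9: → [15,20); WM=12
i=11 t=24 v=5: → [20,25); WM=24; [10,15) fires=4 [15,20) fires=1
i=12 t=22 v=8: → [20,25); WM=24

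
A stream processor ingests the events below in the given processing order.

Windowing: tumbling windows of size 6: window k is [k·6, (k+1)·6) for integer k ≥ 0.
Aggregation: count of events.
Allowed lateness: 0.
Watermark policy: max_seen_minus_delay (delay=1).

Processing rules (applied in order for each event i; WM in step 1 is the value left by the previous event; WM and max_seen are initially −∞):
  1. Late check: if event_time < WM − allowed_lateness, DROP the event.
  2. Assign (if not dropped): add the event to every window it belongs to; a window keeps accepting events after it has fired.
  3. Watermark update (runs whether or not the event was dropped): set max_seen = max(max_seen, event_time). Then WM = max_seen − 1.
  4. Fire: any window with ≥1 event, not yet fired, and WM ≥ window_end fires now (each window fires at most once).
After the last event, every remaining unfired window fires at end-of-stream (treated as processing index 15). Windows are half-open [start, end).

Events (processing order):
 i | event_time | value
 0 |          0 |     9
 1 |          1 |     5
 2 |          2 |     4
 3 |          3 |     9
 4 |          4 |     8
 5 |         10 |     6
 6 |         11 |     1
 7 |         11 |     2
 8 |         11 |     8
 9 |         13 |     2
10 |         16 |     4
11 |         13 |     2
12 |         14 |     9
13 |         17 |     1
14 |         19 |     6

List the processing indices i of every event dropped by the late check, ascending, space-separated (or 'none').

11 12

i=0 t=0 v=9: → [0,6); WM=-1
i=1 t=1 v=5: → [0,6); WM=0
i=2 t=2 v=4: → [0,6); WM=1
i=3 t=3 v=9: → [0,6); WM=2
i=4 t=4 v=8: → [0,6); WM=3
i=5 t=10 v=6: → [6,12); WM=9; [0,6) fires=5
i=6 t=11 v=1: → [6,12); WM=10
i=7 t=11 v=2: → [6,12); WM=10
i=8 t=11 v=8: → [6,12); WM=10
i=9 t=13 v=2: → [12,18); WM=12; [6,12) fires=4
i=10 t=16 v=4: → [12,18); WM=15
i=11 t=13 v=2: DROP (t<15-0); WM=15
i=12 t=14 v=9: DROP (t<15-0); WM=15
i=13 t=17 v=1: → [12,18); WM=16
i=14 t=19 v=6: → [18,24); WM=18; [12,18) fires=3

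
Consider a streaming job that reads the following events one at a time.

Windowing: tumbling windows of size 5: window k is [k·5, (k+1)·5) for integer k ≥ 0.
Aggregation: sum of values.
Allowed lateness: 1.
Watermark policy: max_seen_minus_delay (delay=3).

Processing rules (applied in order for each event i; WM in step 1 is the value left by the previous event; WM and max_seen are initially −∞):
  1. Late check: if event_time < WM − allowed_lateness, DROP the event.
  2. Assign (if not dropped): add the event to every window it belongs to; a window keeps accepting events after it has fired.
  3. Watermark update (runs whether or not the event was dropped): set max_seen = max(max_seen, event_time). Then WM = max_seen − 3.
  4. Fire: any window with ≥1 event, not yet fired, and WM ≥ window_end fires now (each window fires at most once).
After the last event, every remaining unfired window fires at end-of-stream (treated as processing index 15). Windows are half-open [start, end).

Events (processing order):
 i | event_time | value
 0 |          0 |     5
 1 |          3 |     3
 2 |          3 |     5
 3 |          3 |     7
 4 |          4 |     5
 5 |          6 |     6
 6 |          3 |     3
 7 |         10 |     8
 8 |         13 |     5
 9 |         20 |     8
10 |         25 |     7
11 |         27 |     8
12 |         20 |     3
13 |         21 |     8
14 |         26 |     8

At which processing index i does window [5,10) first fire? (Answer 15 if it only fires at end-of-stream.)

i=0 t=0 v=5: → [0,5); WM=-3
i=1 t=3 v=3: → [0,5); WM=0
i=2 t=3 v=5: → [0,5); WM=0
i=3 t=3 v=7: → [0,5); WM=0
i=4 t=4 v=5: → [0,5); WM=1
i=5 t=6 v=6: → [5,10); WM=3
i=6 t=3 v=3: → [0,5); WM=3
i=7 t=10 v=8: → [10,15); WM=7; [0,5) fires=28
i=8 t=13 v=5: → [10,15); WM=10; [5,10) fires=6
i=9 t=20 v=8: → [20,25); WM=17; [10,15) fires=13
i=10 t=25 v=7: → [25,30); WM=22
i=11 t=27 v=8: → [25,30); WM=24
i=12 t=20 v=3: DROP (t<24-1); WM=24
i=13 t=21 v=8: DROP (t<24-1); WM=24
i=14 t=26 v=8: → [25,30); WM=24

8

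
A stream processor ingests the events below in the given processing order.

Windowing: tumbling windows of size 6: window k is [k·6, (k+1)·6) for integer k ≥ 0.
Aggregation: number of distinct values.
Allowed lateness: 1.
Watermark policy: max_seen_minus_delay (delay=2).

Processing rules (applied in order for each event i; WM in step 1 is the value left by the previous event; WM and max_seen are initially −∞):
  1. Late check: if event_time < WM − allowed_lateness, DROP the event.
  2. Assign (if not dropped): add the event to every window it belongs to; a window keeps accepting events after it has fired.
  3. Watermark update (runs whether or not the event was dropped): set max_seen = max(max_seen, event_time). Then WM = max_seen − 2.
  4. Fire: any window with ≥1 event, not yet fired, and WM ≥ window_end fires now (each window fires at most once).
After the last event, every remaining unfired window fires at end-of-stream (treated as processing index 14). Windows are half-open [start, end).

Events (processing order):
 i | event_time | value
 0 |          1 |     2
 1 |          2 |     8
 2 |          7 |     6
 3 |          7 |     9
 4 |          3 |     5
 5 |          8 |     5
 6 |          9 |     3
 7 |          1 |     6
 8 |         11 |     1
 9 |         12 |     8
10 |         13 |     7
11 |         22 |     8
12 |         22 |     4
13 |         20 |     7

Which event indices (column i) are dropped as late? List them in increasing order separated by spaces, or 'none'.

i=0 t=1 v=2: → [0,6); WM=-1
i=1 t=2 v=8: → [0,6); WM=0
i=2 t=7 v=6: → [6,12); WM=5
i=3 t=7 v=9: → [6,12); WM=5
i=4 t=3 v=5: DROP (t<5-1); WM=5
i=5 t=8 v=5: → [6,12); WM=6; [0,6) fires=2
i=6 t=9 v=3: → [6,12); WM=7
i=7 t=1 v=6: DROP (t<7-1); WM=7
i=8 t=11 v=1: → [6,12); WM=9
i=9 t=12 v=8: → [12,18); WM=10
i=10 t=13 v=7: → [12,18); WM=11
i=11 t=22 v=8: → [18,24); WM=20; [6,12) fires=5 [12,18) fires=2
i=12 t=22 v=4: → [18,24); WM=20
i=13 t=20 v=7: → [18,24); WM=20

4 7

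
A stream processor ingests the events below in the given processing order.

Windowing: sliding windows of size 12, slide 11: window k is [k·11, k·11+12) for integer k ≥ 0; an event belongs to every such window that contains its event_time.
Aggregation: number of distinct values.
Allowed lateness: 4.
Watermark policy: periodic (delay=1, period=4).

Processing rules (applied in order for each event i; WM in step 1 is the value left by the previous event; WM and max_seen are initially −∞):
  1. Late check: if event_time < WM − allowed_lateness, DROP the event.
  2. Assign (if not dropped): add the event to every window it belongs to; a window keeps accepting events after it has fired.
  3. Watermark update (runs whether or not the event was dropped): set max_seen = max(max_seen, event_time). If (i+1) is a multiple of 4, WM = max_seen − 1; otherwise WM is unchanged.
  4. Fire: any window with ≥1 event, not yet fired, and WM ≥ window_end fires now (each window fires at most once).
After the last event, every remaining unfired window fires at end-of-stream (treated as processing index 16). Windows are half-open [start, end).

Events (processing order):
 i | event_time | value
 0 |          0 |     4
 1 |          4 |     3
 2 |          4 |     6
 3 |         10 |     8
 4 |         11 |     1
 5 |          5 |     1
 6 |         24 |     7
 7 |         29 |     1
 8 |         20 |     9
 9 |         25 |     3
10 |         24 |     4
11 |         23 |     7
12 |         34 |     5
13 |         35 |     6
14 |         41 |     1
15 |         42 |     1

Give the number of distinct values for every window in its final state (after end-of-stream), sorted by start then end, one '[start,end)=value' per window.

[0,12)=5 [11,23)=1 [22,34)=4 [33,45)=3

i=0 t=0 v=4: → [0,12); WM=−∞
i=1 t=4 v=3: → [0,12); WM=−∞
i=2 t=4 v=6: → [0,12); WM=−∞
i=3 t=10 v=8: → [0,12); WM=9
i=4 t=11 v=1: → [11,23),[0,12); WM=9
i=5 t=5 v=1: → [0,12); WM=9
i=6 t=24 v=7: → [22,34); WM=9
i=7 t=29 v=1: → [22,34); WM=28; [0,12) fires=5 [11,23) fires=1
i=8 t=20 v=9: DROP (t<28-4); WM=28
i=9 t=25 v=3: → [22,34); WM=28
i=10 t=24 v=4: → [22,34); WM=28
i=11 t=23 v=7: DROP (t<28-4); WM=28
i=12 t=34 v=5: → [33,45); WM=28
i=13 t=35 v=6: → [33,45); WM=28
i=14 t=41 v=1: → [33,45); WM=28
i=15 t=42 v=1: → [33,45); WM=41; [22,34) fires=4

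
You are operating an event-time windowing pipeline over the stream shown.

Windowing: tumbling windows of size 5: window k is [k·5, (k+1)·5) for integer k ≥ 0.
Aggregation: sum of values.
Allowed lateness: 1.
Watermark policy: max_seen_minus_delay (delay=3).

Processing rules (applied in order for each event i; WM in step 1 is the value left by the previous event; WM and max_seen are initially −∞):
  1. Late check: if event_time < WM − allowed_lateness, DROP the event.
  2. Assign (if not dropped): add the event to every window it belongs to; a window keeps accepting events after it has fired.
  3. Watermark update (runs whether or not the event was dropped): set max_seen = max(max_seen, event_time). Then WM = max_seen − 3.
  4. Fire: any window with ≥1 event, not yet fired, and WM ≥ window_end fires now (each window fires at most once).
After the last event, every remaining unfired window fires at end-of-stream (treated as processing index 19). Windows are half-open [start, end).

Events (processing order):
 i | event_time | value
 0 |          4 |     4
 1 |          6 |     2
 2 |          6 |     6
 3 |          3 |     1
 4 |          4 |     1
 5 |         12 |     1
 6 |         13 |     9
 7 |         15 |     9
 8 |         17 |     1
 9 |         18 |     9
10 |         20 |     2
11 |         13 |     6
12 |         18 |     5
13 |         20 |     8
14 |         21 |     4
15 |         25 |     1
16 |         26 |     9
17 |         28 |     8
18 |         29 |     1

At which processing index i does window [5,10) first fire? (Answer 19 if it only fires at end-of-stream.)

6

i=0 t=4 v=4: → [0,5); WM=1
i=1 t=6 v=2: → [5,10); WM=3
i=2 t=6 v=6: → [5,10); WM=3
i=3 t=3 v=1: → [0,5); WM=3
i=4 t=4 v=1: → [0,5); WM=3
i=5 t=12 v=1: → [10,15); WM=9; [0,5) fires=6
i=6 t=13 v=9: → [10,15); WM=10; [5,10) fires=8
i=7 t=15 v=9: → [15,20); WM=12
i=8 t=17 v=1: → [15,20); WM=14
i=9 t=18 v=9: → [15,20); WM=15; [10,15) fires=10
i=10 t=20 v=2: → [20,25); WM=17
i=11 t=13 v=6: DROP (t<17-1); WM=17
i=12 t=18 v=5: → [15,20); WM=17
i=13 t=20 v=8: → [20,25); WM=17
i=14 t=21 v=4: → [20,25); WM=18
i=15 t=25 v=1: → [25,30); WM=22; [15,20) fires=24
i=16 t=26 v=9: → [25,30); WM=23
i=17 t=28 v=8: → [25,30); WM=25; [20,25) fires=14
i=18 t=29 v=1: → [25,30); WM=26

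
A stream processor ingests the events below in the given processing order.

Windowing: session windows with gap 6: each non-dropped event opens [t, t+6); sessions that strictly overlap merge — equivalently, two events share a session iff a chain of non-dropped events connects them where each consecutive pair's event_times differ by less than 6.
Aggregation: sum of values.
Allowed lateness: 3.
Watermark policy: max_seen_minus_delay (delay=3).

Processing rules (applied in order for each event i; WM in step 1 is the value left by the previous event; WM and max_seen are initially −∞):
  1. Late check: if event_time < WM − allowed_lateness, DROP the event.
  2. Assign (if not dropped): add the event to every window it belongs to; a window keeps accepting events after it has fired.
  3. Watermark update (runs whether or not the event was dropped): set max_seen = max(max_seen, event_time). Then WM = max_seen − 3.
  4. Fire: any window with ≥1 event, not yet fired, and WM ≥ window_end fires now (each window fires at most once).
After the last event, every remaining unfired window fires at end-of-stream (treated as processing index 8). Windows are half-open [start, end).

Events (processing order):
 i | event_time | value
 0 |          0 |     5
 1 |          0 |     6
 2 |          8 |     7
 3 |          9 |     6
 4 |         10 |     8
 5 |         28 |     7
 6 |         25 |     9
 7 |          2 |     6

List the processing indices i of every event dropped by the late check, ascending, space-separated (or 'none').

i=0 t=0 v=5: → [0,6); WM=-3
i=1 t=0 v=6: → [0,6); WM=-3
i=2 t=8 v=7: → [8,14); WM=5
i=3 t=9 v=6: → [8,15); WM=6
i=4 t=10 v=8: → [8,16); WM=7
i=5 t=28 v=7: → [28,34); WM=25
i=6 t=25 v=9: → [25,34); WM=25
i=7 t=2 v=6: DROP (t<25-3); WM=25

7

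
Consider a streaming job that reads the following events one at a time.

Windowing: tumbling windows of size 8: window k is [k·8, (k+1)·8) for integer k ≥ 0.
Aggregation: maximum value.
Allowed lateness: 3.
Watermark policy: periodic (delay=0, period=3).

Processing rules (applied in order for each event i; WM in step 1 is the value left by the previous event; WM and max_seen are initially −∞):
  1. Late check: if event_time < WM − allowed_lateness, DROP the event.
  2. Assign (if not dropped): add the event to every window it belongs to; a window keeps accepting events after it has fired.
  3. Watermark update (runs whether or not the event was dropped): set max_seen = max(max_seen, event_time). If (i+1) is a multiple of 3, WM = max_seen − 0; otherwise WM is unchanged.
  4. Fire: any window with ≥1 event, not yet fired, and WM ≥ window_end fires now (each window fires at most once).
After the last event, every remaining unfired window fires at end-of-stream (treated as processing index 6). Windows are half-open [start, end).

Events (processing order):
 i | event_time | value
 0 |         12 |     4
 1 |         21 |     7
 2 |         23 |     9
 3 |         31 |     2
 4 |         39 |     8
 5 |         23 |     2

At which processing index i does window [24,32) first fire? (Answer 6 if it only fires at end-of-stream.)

i=0 t=12 v=4: → [8,16); WM=−∞
i=1 t=21 v=7: → [16,24); WM=−∞
i=2 t=23 v=9: → [16,24); WM=23; [8,16) fires=4
i=3 t=31 v=2: → [24,32); WM=23
i=4 t=39 v=8: → [32,40); WM=23
i=5 t=23 v=2: → [16,24); WM=39; [16,24) fires=9 [24,32) fires=2

5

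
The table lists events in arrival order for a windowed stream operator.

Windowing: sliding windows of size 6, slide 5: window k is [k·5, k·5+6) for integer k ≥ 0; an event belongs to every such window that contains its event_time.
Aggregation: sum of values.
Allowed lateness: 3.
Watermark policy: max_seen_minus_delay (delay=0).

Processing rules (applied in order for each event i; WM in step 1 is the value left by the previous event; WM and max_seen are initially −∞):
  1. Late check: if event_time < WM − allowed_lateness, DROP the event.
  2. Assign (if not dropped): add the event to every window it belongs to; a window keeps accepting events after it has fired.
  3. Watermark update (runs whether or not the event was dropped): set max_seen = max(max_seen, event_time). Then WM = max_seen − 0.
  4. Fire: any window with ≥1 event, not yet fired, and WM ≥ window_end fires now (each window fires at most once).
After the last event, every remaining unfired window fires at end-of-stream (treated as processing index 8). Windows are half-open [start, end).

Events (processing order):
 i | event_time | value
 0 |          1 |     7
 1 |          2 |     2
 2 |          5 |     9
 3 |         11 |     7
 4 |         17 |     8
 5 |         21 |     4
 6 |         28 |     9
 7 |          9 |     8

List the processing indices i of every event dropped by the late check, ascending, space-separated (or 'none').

7

i=0 t=1 v=7: → [0,6); WM=1
i=1 t=2 v=2: → [0,6); WM=2
i=2 t=5 v=9: → [5,11),[0,6); WM=5
i=3 t=11 v=7: → [10,16); WM=11; [0,6) fires=18 [5,11) fires=9
i=4 t=17 v=8: → [15,21); WM=17; [10,16) fires=7
i=5 t=21 v=4: → [20,26); WM=21; [15,21) fires=8
i=6 t=28 v=9: → [25,31); WM=28; [20,26) fires=4
i=7 t=9 v=8: DROP (t<28-3); WM=28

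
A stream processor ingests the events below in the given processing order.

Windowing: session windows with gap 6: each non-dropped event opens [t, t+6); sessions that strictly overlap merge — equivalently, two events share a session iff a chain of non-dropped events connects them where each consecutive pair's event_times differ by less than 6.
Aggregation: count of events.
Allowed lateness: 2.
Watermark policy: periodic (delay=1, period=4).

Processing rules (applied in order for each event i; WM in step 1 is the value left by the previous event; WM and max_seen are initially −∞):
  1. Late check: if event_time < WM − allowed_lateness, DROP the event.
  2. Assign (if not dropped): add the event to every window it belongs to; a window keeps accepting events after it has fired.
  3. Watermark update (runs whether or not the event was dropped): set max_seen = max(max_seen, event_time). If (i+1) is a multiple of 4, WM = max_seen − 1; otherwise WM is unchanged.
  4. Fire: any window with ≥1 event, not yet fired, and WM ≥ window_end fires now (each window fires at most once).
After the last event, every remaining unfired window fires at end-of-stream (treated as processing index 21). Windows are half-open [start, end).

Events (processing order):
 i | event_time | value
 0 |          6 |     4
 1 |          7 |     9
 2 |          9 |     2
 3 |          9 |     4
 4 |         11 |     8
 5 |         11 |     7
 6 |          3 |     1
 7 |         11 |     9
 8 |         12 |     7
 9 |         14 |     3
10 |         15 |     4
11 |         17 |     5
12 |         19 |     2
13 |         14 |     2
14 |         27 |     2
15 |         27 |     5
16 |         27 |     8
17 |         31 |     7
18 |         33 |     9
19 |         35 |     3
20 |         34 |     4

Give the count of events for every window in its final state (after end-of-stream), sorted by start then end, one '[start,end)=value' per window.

[6,25)=13 [27,41)=7

i=0 t=6 v=4: → [6,12); WM=−∞
i=1 t=7 v=9: → [6,13); WM=−∞
i=2 t=9 v=2: → [6,15); WM=−∞
i=3 t=9 v=4: → [6,15); WM=8
i=4 t=11 v=8: → [6,17); WM=8
i=5 t=11 v=7: → [6,17); WM=8
i=6 t=3 v=1: DROP (t<8-2); WM=8
i=7 t=11 v=9: → [6,17); WM=10
i=8 t=12 v=7: → [6,18); WM=10
i=9 t=14 v=3: → [6,20); WM=10
i=10 t=15 v=4: → [6,21); WM=10
i=11 t=17 v=5: → [6,23); WM=16
i=12 t=19 v=2: → [6,25); WM=16
i=13 t=14 v=2: → [6,25); WM=16
i=14 t=27 v=2: → [27,33); WM=16
i=15 t=27 v=5: → [27,33); WM=26
i=16 t=27 v=8: → [27,33); WM=26
i=17 t=31 v=7: → [27,37); WM=26
i=18 t=33 v=9: → [27,39); WM=26
i=19 t=35 v=3: → [27,41); WM=34
i=20 t=34 v=4: → [27,41); WM=34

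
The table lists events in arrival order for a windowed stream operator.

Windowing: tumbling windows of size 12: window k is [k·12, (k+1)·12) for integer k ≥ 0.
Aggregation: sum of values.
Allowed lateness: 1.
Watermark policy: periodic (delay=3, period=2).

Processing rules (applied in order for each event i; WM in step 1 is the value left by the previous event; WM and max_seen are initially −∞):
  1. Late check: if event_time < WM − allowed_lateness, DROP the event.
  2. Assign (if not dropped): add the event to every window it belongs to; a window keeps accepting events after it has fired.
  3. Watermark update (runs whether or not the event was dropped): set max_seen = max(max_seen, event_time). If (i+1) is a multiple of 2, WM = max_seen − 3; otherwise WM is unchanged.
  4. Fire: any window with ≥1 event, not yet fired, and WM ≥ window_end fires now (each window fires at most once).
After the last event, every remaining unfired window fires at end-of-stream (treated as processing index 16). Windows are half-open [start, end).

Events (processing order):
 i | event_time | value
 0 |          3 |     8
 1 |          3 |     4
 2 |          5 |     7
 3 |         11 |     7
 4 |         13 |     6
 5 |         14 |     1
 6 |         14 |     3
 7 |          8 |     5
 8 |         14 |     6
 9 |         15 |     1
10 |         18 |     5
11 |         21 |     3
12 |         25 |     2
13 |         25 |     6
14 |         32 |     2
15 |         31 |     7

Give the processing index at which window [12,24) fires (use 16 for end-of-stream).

15

i=0 t=3 v=8: → [0,12); WM=−∞
i=1 t=3 v=4: → [0,12); WM=0
i=2 t=5 v=7: → [0,12); WM=0
i=3 t=11 v=7: → [0,12); WM=8
i=4 t=13 v=6: → [12,24); WM=8
i=5 t=14 v=1: → [12,24); WM=11
i=6 t=14 v=3: → [12,24); WM=11
i=7 t=8 v=5: DROP (t<11-1); WM=11
i=8 t=14 v=6: → [12,24); WM=11
i=9 t=15 v=1: → [12,24); WM=12; [0,12) fires=26
i=10 t=18 v=5: → [12,24); WM=12
i=11 t=21 v=3: → [12,24); WM=18
i=12 t=25 v=2: → [24,36); WM=18
i=13 t=25 v=6: → [24,36); WM=22
i=14 t=32 v=2: → [24,36); WM=22
i=15 t=31 v=7: → [24,36); WM=29; [12,24) fires=25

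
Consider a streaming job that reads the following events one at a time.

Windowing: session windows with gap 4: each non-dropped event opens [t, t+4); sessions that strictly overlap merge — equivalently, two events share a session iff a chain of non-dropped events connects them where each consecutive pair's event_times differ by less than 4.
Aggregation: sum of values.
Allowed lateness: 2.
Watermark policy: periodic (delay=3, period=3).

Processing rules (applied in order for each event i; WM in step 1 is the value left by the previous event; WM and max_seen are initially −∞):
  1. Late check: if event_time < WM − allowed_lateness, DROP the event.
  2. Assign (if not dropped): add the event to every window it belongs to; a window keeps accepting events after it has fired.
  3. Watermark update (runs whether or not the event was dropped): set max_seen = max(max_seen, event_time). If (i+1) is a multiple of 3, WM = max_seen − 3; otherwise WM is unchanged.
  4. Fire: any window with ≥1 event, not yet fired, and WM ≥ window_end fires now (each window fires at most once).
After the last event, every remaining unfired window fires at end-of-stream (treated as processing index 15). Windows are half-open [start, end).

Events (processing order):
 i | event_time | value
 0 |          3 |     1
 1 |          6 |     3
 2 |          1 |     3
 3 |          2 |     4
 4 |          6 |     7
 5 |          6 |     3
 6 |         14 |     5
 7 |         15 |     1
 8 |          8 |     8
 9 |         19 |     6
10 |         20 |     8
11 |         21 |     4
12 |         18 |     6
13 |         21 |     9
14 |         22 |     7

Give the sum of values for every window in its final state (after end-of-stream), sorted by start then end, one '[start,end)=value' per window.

[1,12)=29 [14,26)=46

i=0 t=3 v=1: → [3,7); WM=−∞
i=1 t=6 v=3: → [3,10); WM=−∞
i=2 t=1 v=3: → [1,10); WM=3
i=3 t=2 v=4: → [1,10); WM=3
i=4 t=6 v=7: → [1,10); WM=3
i=5 t=6 v=3: → [1,10); WM=3
i=6 t=14 v=5: → [14,18); WM=3
i=7 t=15 v=1: → [14,19); WM=3
i=8 t=8 v=8: → [1,12); WM=12
i=9 t=19 v=6: → [19,23); WM=12
i=10 t=20 v=8: → [19,24); WM=12
i=11 t=21 v=4: → [19,25); WM=18
i=12 t=18 v=6: → [14,25); WM=18
i=13 t=21 v=9: → [14,25); WM=18
i=14 t=22 v=7: → [14,26); WM=19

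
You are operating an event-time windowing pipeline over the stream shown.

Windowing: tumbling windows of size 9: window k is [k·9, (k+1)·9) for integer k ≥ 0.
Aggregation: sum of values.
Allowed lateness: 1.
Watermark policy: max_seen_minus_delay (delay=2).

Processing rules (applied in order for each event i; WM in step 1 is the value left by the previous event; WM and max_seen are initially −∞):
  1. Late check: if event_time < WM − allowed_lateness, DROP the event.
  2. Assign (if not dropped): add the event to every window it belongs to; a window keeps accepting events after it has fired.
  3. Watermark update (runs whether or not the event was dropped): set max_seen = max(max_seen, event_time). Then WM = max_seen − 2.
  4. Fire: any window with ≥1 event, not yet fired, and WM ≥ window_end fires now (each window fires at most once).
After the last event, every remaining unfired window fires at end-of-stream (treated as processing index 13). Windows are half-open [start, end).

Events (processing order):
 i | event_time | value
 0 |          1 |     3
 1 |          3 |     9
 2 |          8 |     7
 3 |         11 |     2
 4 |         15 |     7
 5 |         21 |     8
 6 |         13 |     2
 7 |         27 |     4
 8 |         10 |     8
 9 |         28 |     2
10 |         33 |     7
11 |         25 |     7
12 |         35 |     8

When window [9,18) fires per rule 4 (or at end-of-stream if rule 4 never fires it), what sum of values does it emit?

9

i=0 t=1 v=3: → [0,9); WM=-1
i=1 t=3 v=9: → [0,9); WM=1
i=2 t=8 v=7: → [0,9); WM=6
i=3 t=11 v=2: → [9,18); WM=9; [0,9) fires=19
i=4 t=15 v=7: → [9,18); WM=13
i=5 t=21 v=8: → [18,27); WM=19; [9,18) fires=9
i=6 t=13 v=2: DROP (t<19-1); WM=19
i=7 t=27 v=4: → [27,36); WM=25
i=8 t=10 v=8: DROP (t<25-1); WM=25
i=9 t=28 v=2: → [27,36); WM=26
i=10 t=33 v=7: → [27,36); WM=31; [18,27) fires=8
i=11 t=25 v=7: DROP (t<31-1); WM=31
i=12 t=35 v=8: → [27,36); WM=33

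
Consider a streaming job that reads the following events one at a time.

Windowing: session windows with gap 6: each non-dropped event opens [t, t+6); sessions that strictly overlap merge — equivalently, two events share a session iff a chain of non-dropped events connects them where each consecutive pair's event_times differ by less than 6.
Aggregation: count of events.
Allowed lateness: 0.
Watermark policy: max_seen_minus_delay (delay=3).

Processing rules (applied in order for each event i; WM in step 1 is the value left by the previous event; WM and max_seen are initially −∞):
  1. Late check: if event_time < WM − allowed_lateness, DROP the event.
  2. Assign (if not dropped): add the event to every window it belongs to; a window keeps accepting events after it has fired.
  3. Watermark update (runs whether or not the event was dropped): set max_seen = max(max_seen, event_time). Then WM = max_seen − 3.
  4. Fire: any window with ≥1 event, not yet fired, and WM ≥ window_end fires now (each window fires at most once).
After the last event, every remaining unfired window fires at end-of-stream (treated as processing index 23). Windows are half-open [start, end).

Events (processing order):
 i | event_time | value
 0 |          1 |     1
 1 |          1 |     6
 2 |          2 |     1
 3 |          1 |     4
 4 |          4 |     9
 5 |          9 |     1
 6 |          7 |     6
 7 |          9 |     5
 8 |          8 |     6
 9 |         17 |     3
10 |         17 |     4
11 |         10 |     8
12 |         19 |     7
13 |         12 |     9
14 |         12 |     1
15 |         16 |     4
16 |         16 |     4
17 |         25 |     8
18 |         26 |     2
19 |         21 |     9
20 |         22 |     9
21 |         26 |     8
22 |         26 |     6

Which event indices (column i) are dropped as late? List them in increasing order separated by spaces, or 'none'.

i=0 t=1 v=1: → [1,7); WM=-2
i=1 t=1 v=6: → [1,7); WM=-2
i=2 t=2 v=1: → [1,8); WM=-1
i=3 t=1 v=4: → [1,8); WM=-1
i=4 t=4 v=9: → [1,10); WM=1
i=5 t=9 v=1: → [1,15); WM=6
i=6 t=7 v=6: → [1,15); WM=6
i=7 t=9 v=5: → [1,15); WM=6
i=8 t=8 v=6: → [1,15); WM=6
i=9 t=17 v=3: → [17,23); WM=14
i=10 t=17 v=4: → [17,23); WM=14
i=11 t=10 v=8: DROP (t<14-0); WM=14
i=12 t=19 v=7: → [17,25); WM=16
i=13 t=12 v=9: DROP (t<16-0); WM=16
i=14 t=12 v=1: DROP (t<16-0); WM=16
i=15 t=16 v=4: → [16,25); WM=16
i=16 t=16 v=4: → [16,25); WM=16
i=17 t=25 v=8: → [25,31); WM=22
i=18 t=26 v=2: → [25,32); WM=23
i=19 t=21 v=9: DROP (t<23-0); WM=23
i=20 t=22 v=9: DROP (t<23-0); WM=23
i=21 t=26 v=8: → [25,32); WM=23
i=22 t=26 v=6: → [25,32); WM=23

11 13 14 19 20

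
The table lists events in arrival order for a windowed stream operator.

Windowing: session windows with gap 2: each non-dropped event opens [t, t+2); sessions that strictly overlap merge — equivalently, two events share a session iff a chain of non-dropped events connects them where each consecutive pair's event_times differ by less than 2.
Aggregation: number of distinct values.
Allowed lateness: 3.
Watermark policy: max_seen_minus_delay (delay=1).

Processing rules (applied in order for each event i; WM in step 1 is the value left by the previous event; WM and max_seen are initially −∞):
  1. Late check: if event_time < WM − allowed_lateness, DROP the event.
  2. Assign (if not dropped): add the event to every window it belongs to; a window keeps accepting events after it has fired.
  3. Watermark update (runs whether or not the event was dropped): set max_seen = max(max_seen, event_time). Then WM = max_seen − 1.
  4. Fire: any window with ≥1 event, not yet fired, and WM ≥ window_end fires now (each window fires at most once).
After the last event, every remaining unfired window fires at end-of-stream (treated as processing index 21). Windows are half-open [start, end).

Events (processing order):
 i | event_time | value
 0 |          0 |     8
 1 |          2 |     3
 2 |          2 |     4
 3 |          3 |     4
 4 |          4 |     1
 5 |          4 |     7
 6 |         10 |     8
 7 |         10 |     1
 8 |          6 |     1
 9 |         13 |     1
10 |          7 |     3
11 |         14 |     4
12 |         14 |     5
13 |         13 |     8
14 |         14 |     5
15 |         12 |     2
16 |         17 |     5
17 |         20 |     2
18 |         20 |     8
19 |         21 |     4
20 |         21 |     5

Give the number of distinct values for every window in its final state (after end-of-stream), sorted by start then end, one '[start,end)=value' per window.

i=0 t=0 v=8: → [0,2); WM=-1
i=1 t=2 v=3: → [2,4); WM=1
i=2 t=2 v=4: → [2,4); WM=1
i=3 t=3 v=4: → [2,5); WM=2
i=4 t=4 v=1: → [2,6); WM=3
i=5 t=4 v=7: → [2,6); WM=3
i=6 t=10 v=8: → [10,12); WM=9
i=7 t=10 v=1: → [10,12); WM=9
i=8 t=6 v=1: → [6,8); WM=9
i=9 t=13 v=1: → [13,15); WM=12
i=10 t=7 v=3: DROP (t<12-3); WM=12
i=11 t=14 v=4: → [13,16); WM=13
i=12 t=14 v=5: → [13,16); WM=13
i=13 t=13 v=8: → [13,16); WM=13
i=14 t=14 v=5: → [13,16); WM=13
i=15 t=12 v=2: → [12,16); WM=13
i=16 t=17 v=5: → [17,19); WM=16
i=17 t=20 v=2: → [20,22); WM=19
i=18 t=20 v=8: → [20,22); WM=19
i=19 t=21 v=4: → [20,23); WM=20
i=20 t=21 v=5: → [20,23); WM=20

[0,2)=1 [2,6)=4 [6,8)=1 [10,12)=2 [12,16)=5 [17,19)=1 [20,23)=4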